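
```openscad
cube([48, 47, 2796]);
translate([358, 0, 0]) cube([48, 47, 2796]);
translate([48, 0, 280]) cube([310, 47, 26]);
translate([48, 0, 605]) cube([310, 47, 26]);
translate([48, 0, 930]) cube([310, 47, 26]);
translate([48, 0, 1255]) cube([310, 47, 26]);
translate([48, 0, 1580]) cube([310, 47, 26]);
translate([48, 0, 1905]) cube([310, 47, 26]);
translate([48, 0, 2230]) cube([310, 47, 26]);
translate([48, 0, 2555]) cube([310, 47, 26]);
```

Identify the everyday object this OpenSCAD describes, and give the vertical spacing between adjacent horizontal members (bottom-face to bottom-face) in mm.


A ladder. The rung spacing is 325 mm.

Two tall 48×47 posts with 8 short bars between them — a ladder. Adjacent rungs sit at z = 280 and z = 605, so the spacing is 605 − 280 = 325 mm.


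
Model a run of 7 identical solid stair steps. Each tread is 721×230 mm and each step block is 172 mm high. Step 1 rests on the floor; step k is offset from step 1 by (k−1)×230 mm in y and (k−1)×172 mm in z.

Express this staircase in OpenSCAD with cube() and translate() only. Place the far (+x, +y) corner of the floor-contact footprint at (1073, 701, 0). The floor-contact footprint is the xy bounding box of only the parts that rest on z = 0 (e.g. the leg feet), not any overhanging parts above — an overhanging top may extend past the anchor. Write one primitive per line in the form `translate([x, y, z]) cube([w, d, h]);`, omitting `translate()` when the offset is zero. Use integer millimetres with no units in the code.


translate([352, 471, 0]) cube([721, 230, 172]);
translate([352, 701, 172]) cube([721, 230, 172]);
translate([352, 931, 344]) cube([721, 230, 172]);
translate([352, 1161, 516]) cube([721, 230, 172]);
translate([352, 1391, 688]) cube([721, 230, 172]);
translate([352, 1621, 860]) cube([721, 230, 172]);
translate([352, 1851, 1032]) cube([721, 230, 172]);


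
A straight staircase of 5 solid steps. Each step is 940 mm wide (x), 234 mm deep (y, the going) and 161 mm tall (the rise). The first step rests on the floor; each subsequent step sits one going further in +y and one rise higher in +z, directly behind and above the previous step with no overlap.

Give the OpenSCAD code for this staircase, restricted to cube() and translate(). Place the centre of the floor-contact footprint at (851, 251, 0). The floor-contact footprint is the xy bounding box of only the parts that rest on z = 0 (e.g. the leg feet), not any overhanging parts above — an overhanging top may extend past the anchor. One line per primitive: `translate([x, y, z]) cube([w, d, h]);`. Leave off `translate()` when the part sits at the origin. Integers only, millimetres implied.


translate([381, 134, 0]) cube([940, 234, 161]);
translate([381, 368, 161]) cube([940, 234, 161]);
translate([381, 602, 322]) cube([940, 234, 161]);
translate([381, 836, 483]) cube([940, 234, 161]);
translate([381, 1070, 644]) cube([940, 234, 161]);


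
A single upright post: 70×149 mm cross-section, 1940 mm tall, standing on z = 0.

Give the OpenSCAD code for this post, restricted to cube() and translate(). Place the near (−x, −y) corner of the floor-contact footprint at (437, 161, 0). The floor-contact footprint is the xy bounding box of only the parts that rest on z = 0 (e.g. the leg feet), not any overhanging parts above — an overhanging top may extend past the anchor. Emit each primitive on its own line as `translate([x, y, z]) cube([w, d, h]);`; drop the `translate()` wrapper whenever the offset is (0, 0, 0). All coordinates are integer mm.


translate([437, 161, 0]) cube([70, 149, 1940]);


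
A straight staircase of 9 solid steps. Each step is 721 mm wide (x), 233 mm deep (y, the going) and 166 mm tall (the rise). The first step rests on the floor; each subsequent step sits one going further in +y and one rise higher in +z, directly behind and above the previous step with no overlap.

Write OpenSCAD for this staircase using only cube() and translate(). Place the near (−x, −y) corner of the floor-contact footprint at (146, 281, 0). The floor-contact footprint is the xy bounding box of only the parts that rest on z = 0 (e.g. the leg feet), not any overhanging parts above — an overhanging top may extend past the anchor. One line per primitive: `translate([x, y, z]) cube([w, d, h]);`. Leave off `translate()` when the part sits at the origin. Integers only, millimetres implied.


translate([146, 281, 0]) cube([721, 233, 166]);
translate([146, 514, 166]) cube([721, 233, 166]);
translate([146, 747, 332]) cube([721, 233, 166]);
translate([146, 980, 498]) cube([721, 233, 166]);
translate([146, 1213, 664]) cube([721, 233, 166]);
translate([146, 1446, 830]) cube([721, 233, 166]);
translate([146, 1679, 996]) cube([721, 233, 166]);
translate([146, 1912, 1162]) cube([721, 233, 166]);
translate([146, 2145, 1328]) cube([721, 233, 166]);


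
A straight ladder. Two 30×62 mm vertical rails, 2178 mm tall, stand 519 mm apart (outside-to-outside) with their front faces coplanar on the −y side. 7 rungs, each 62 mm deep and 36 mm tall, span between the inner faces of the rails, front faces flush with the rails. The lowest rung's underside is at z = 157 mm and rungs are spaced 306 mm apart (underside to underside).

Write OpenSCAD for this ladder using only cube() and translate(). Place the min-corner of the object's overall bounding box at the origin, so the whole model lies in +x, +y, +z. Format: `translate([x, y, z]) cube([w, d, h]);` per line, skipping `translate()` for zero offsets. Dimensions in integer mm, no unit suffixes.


// rung span = 519 - 2*30 = 459
// rung[k] z = 157 + k*306
cube([30, 62, 2178]);
translate([489, 0, 0]) cube([30, 62, 2178]);
translate([30, 0, 157]) cube([459, 62, 36]);
translate([30, 0, 463]) cube([459, 62, 36]);
translate([30, 0, 769]) cube([459, 62, 36]);
translate([30, 0, 1075]) cube([459, 62, 36]);
translate([30, 0, 1381]) cube([459, 62, 36]);
translate([30, 0, 1687]) cube([459, 62, 36]);
translate([30, 0, 1993]) cube([459, 62, 36]);


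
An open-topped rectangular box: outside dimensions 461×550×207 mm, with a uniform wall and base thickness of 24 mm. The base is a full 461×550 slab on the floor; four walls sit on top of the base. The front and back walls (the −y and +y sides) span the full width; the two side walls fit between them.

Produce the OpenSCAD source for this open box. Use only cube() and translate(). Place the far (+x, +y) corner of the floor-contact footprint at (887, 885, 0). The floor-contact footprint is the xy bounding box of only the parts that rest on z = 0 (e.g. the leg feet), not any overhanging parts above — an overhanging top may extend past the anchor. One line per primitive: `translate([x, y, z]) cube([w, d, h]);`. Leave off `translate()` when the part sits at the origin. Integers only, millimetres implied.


translate([426, 335, 0]) cube([461, 550, 24]);
translate([426, 335, 24]) cube([461, 24, 183]);
translate([426, 861, 24]) cube([461, 24, 183]);
translate([426, 359, 24]) cube([24, 502, 183]);
translate([863, 359, 24]) cube([24, 502, 183]);


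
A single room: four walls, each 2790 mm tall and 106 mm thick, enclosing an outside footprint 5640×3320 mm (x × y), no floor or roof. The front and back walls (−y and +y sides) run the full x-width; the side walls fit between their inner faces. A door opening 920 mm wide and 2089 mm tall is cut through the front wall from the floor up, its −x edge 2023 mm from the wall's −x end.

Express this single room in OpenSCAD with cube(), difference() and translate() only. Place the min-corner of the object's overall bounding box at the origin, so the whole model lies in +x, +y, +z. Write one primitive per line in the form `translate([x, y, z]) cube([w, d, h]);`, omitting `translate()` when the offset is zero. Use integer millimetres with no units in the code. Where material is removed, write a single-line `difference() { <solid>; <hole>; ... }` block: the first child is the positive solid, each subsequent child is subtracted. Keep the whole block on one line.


difference() { cube([5640, 106, 2790]); translate([2023, 0, 0]) cube([920, 106, 2089]); }
translate([0, 3214, 0]) cube([5640, 106, 2790]);
translate([0, 106, 0]) cube([106, 3108, 2790]);
translate([5534, 106, 0]) cube([106, 3108, 2790]);


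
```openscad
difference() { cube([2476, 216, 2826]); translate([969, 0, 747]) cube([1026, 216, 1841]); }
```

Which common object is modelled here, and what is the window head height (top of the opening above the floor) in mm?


A wall with a window opening. The window head height is 2588 mm.

A wall with a rectangular opening subtracted — a window. Sill at z = 747, opening 1841 mm tall, so the head is at 747 + 1841 = 2588 mm.


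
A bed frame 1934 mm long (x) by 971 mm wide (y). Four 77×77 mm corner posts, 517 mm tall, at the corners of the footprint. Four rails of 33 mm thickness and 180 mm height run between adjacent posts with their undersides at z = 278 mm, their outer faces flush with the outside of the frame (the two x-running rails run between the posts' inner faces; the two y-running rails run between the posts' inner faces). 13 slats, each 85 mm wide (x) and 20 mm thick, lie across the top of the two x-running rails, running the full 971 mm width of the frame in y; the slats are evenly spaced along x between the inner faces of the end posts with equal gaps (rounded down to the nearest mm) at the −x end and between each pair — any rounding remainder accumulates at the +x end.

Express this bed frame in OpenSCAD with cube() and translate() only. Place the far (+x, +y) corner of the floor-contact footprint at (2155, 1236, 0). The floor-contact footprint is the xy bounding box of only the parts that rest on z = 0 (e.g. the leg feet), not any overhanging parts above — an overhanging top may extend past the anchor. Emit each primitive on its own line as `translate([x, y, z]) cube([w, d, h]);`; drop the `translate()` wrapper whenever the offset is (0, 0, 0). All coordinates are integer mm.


translate([221, 265, 0]) cube([77, 77, 517]);
translate([221, 1159, 0]) cube([77, 77, 517]);
translate([2078, 265, 0]) cube([77, 77, 517]);
translate([2078, 1159, 0]) cube([77, 77, 517]);
translate([298, 265, 278]) cube([1780, 33, 180]);
translate([298, 1203, 278]) cube([1780, 33, 180]);
translate([221, 342, 278]) cube([33, 817, 180]);
translate([2122, 342, 278]) cube([33, 817, 180]);
translate([346, 265, 458]) cube([85, 971, 20]);
translate([479, 265, 458]) cube([85, 971, 20]);
translate([612, 265, 458]) cube([85, 971, 20]);
translate([745, 265, 458]) cube([85, 971, 20]);
translate([878, 265, 458]) cube([85, 971, 20]);
translate([1011, 265, 458]) cube([85, 971, 20]);
translate([1144, 265, 458]) cube([85, 971, 20]);
translate([1277, 265, 458]) cube([85, 971, 20]);
translate([1410, 265, 458]) cube([85, 971, 20]);
translate([1543, 265, 458]) cube([85, 971, 20]);
translate([1676, 265, 458]) cube([85, 971, 20]);
translate([1809, 265, 458]) cube([85, 971, 20]);
translate([1942, 265, 458]) cube([85, 971, 20]);


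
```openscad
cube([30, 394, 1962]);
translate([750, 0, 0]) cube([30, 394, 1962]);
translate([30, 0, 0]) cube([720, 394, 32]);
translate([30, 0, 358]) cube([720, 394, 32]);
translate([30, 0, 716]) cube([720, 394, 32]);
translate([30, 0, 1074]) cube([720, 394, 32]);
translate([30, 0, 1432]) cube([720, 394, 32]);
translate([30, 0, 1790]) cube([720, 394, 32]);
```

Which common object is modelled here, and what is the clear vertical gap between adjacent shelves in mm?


A bookshelf. The clear shelf gap is 326 mm.

Two tall side panels with 6 horizontal boards between them — a bookshelf. The first two shelf undersides are at z = 0 and z = 358; with shelf thickness 32, the clear gap is 358 − 0 − 32 = 326 mm.


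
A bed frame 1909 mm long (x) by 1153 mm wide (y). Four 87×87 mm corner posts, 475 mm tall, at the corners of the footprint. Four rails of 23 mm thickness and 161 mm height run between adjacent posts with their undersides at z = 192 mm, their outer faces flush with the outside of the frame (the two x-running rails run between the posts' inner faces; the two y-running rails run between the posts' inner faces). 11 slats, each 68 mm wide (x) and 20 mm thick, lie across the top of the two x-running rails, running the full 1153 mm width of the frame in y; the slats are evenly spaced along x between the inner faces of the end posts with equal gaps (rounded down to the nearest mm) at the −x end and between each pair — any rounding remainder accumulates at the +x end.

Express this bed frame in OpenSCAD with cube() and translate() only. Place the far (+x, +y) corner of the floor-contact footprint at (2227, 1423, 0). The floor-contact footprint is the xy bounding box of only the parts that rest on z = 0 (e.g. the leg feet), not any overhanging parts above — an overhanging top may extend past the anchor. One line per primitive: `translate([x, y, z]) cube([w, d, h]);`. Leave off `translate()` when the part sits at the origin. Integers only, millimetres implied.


translate([318, 270, 0]) cube([87, 87, 475]);
translate([318, 1336, 0]) cube([87, 87, 475]);
translate([2140, 270, 0]) cube([87, 87, 475]);
translate([2140, 1336, 0]) cube([87, 87, 475]);
translate([405, 270, 192]) cube([1735, 23, 161]);
translate([405, 1400, 192]) cube([1735, 23, 161]);
translate([318, 357, 192]) cube([23, 979, 161]);
translate([2204, 357, 192]) cube([23, 979, 161]);
translate([487, 270, 353]) cube([68, 1153, 20]);
translate([637, 270, 353]) cube([68, 1153, 20]);
translate([787, 270, 353]) cube([68, 1153, 20]);
translate([937, 270, 353]) cube([68, 1153, 20]);
translate([1087, 270, 353]) cube([68, 1153, 20]);
translate([1237, 270, 353]) cube([68, 1153, 20]);
translate([1387, 270, 353]) cube([68, 1153, 20]);
translate([1537, 270, 353]) cube([68, 1153, 20]);
translate([1687, 270, 353]) cube([68, 1153, 20]);
translate([1837, 270, 353]) cube([68, 1153, 20]);
translate([1987, 270, 353]) cube([68, 1153, 20]);


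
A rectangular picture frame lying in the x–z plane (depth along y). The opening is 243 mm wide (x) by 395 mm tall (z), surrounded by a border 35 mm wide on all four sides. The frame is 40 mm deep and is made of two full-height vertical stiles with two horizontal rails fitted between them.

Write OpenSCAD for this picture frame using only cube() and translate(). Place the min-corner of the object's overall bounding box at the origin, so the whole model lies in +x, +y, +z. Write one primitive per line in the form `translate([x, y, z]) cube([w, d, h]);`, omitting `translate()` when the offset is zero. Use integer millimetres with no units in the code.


cube([35, 40, 465]);
translate([278, 0, 0]) cube([35, 40, 465]);
translate([35, 0, 0]) cube([243, 40, 35]);
translate([35, 0, 430]) cube([243, 40, 35]);


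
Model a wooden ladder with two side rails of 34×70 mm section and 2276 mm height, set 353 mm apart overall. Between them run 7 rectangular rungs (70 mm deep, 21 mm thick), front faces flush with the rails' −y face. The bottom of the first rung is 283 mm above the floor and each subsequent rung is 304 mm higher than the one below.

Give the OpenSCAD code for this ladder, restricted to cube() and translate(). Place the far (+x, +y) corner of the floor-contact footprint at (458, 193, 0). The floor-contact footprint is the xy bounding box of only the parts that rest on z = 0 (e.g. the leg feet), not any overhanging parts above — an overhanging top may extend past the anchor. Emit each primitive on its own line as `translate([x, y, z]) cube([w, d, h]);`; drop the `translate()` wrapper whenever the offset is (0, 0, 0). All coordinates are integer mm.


translate([105, 123, 0]) cube([34, 70, 2276]);
translate([424, 123, 0]) cube([34, 70, 2276]);
translate([139, 123, 283]) cube([285, 70, 21]);
translate([139, 123, 587]) cube([285, 70, 21]);
translate([139, 123, 891]) cube([285, 70, 21]);
translate([139, 123, 1195]) cube([285, 70, 21]);
translate([139, 123, 1499]) cube([285, 70, 21]);
translate([139, 123, 1803]) cube([285, 70, 21]);
translate([139, 123, 2107]) cube([285, 70, 21]);


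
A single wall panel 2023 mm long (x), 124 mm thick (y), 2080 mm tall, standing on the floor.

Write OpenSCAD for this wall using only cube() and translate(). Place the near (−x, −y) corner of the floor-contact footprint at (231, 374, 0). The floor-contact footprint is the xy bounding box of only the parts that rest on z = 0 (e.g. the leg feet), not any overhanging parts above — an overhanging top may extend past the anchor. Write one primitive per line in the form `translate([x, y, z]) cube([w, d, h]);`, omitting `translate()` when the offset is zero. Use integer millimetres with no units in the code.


translate([231, 374, 0]) cube([2023, 124, 2080]);


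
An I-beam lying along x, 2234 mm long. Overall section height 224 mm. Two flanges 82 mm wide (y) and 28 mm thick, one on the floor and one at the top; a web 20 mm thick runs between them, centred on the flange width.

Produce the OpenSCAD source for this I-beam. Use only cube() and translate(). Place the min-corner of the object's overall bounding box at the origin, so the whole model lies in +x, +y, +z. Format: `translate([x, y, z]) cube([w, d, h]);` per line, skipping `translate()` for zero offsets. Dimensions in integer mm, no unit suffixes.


cube([2234, 82, 28]);
translate([0, 31, 28]) cube([2234, 20, 168]);
translate([0, 0, 196]) cube([2234, 82, 28]);


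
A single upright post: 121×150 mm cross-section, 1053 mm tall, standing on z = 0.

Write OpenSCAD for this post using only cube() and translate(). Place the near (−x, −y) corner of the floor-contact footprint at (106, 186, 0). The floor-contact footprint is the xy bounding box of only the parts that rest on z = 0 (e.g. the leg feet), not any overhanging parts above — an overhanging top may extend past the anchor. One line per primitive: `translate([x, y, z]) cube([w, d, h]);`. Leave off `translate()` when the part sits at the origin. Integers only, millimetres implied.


translate([106, 186, 0]) cube([121, 150, 1053]);


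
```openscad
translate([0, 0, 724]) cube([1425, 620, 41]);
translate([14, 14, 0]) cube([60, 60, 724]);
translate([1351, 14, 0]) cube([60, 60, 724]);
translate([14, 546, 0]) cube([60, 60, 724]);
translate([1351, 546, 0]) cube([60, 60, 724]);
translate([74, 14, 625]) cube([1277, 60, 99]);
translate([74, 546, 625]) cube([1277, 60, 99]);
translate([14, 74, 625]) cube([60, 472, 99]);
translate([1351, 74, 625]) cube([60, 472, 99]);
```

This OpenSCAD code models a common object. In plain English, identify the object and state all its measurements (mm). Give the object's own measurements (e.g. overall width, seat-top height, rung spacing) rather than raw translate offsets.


A rectangular dining table. The top is 1425×620×41 mm with its upper surface at z = 765 mm. It stands on four 60×60 mm square legs, each inset 14 mm from the nearest pair of top edges, running from the floor to the underside of the top. Four apron rails, 60 mm thick and 99 mm tall, run between adjacent legs with their top edges flush with the underside of the top and their outer faces flush with the legs' outer faces.


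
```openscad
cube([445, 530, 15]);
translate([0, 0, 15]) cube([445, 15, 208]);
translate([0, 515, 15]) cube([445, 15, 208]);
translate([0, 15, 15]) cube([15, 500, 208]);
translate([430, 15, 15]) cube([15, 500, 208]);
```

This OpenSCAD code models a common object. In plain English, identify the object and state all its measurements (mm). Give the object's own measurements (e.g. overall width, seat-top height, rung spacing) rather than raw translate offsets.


An open-topped rectangular box: outside dimensions 445×530×223 mm, with a uniform wall and base thickness of 15 mm. The base is a full 445×530 slab on the floor; four walls sit on top of the base. The front and back walls (the −y and +y sides) span the full width; the two side walls fit between them.


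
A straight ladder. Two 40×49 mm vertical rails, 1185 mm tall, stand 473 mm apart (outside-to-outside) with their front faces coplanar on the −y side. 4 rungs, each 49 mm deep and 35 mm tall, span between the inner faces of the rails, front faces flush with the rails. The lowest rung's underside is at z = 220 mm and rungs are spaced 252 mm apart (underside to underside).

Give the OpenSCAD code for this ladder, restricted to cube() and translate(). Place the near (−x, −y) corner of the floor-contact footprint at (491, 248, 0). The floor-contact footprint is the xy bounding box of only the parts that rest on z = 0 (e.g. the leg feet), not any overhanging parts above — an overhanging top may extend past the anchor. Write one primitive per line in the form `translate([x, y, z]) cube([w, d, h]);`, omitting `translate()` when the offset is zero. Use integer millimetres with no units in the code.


translate([491, 248, 0]) cube([40, 49, 1185]);
translate([924, 248, 0]) cube([40, 49, 1185]);
translate([531, 248, 220]) cube([393, 49, 35]);
translate([531, 248, 472]) cube([393, 49, 35]);
translate([531, 248, 724]) cube([393, 49, 35]);
translate([531, 248, 976]) cube([393, 49, 35]);


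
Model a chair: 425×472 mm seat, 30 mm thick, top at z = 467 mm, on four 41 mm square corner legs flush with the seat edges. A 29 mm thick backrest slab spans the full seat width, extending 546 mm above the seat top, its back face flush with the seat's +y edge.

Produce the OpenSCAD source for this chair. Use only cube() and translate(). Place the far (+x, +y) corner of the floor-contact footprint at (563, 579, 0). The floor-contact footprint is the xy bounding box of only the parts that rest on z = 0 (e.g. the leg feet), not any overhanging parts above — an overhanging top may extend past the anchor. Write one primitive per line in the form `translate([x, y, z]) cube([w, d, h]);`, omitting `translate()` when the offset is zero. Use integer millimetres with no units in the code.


translate([138, 107, 437]) cube([425, 472, 30]);
translate([138, 107, 0]) cube([41, 41, 437]);
translate([522, 107, 0]) cube([41, 41, 437]);
translate([138, 538, 0]) cube([41, 41, 437]);
translate([522, 538, 0]) cube([41, 41, 437]);
translate([138, 550, 467]) cube([425, 29, 546]);


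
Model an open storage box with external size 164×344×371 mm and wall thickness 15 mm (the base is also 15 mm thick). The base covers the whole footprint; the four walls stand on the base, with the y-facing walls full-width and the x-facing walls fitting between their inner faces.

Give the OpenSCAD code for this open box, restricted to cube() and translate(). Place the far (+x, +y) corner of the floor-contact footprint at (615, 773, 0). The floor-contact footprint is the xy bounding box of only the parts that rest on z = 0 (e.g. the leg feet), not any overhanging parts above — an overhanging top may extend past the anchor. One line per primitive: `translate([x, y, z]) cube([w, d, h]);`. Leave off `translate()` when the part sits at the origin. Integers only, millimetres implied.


translate([451, 429, 0]) cube([164, 344, 15]);
translate([451, 429, 15]) cube([164, 15, 356]);
translate([451, 758, 15]) cube([164, 15, 356]);
translate([451, 444, 15]) cube([15, 314, 356]);
translate([600, 444, 15]) cube([15, 314, 356]);


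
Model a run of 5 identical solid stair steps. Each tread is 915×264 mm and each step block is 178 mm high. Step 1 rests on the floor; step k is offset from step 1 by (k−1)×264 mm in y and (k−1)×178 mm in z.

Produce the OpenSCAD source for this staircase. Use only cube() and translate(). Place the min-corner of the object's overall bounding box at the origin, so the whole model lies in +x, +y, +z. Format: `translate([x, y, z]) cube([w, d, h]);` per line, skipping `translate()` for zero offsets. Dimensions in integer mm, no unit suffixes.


cube([915, 264, 178]);
translate([0, 264, 178]) cube([915, 264, 178]);
translate([0, 528, 356]) cube([915, 264, 178]);
translate([0, 792, 534]) cube([915, 264, 178]);
translate([0, 1056, 712]) cube([915, 264, 178]);


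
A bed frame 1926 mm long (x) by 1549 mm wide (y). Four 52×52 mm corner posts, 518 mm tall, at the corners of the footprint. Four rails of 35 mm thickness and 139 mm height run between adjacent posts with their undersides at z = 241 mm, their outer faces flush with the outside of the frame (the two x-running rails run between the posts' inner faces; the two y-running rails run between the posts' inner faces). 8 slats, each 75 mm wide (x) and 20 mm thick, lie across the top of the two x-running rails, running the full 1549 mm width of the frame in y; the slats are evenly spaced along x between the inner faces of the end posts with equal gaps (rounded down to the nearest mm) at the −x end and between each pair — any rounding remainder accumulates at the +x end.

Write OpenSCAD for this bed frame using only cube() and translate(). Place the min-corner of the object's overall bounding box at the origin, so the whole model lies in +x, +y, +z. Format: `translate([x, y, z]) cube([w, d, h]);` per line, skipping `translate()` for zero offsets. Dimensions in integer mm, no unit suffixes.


// slat z = rail_z + rail_h = 241 + 139 = 380
// slat gap = ⌊(1822 − 8·75) / 9⌋ = 135
cube([52, 52, 518]);
translate([0, 1497, 0]) cube([52, 52, 518]);
translate([1874, 0, 0]) cube([52, 52, 518]);
translate([1874, 1497, 0]) cube([52, 52, 518]);
translate([52, 0, 241]) cube([1822, 35, 139]);
translate([52, 1514, 241]) cube([1822, 35, 139]);
translate([0, 52, 241]) cube([35, 1445, 139]);
translate([1891, 52, 241]) cube([35, 1445, 139]);
translate([187, 0, 380]) cube([75, 1549, 20]);
translate([397, 0, 380]) cube([75, 1549, 20]);
translate([607, 0, 380]) cube([75, 1549, 20]);
translate([817, 0, 380]) cube([75, 1549, 20]);
translate([1027, 0, 380]) cube([75, 1549, 20]);
translate([1237, 0, 380]) cube([75, 1549, 20]);
translate([1447, 0, 380]) cube([75, 1549, 20]);
translate([1657, 0, 380]) cube([75, 1549, 20]);


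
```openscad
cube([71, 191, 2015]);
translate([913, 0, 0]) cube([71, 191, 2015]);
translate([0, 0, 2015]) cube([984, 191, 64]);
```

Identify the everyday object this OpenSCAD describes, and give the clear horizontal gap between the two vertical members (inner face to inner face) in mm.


A door frame. The clear opening width is 842 mm.

Two 2015 mm tall posts with a header on top — a door frame. The left jamb is 71 mm wide at x = 0; the right jamb starts at x = 913. The clear opening is 913 − 71 = 842 mm.


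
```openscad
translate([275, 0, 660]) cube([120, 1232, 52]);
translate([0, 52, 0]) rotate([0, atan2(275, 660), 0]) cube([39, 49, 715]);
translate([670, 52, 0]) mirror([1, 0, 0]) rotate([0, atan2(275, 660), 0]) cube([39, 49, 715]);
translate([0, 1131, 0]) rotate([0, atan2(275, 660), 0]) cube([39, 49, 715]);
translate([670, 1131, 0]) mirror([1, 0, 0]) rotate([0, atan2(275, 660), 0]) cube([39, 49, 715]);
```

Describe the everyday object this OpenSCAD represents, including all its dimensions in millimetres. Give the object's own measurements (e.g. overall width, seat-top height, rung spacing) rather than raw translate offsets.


A sawhorse. A 120×1232×52 mm beam (x, y, z) sits on two A-frame leg pairs. Each pair is two raked legs of 39×49 mm section (49 mm along y) splaying symmetrically in x. Each leg rises 660 mm vertically over 275 mm of horizontal reach and is 715 mm long along its own axis. Every leg's outer bottom edge rests on the floor and its outer top edge meets a bottom edge of the beam — the left legs (tilting toward +x) meet the beam's −x bottom edge, the right legs (their mirror images, tilting toward −x) meet its +x bottom edge — so the leg tops tuck under the beam, the beam's underside is 660 mm above the floor, and the feet are 670 mm apart outside-to-outside with the beam centred between them. The two leg pairs are set in 52 mm from either end of the beam.


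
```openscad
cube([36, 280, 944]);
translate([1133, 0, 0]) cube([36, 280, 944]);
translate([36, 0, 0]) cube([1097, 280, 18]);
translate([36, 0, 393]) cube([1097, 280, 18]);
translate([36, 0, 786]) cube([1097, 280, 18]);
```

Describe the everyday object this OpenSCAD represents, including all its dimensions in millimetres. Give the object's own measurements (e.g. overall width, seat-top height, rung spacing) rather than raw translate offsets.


An open bookshelf. Two side panels, each 36 mm thick, 280 mm deep and 944 mm tall, stand 1169 mm apart (outside-to-outside). Between them sit 3 shelves, each 18 mm thick and 280 mm deep, spanning the full gap between the sides. The bottom shelf rests on the floor (its underside at z = 0) and the clear gap between one shelf's top and the next shelf's underside is 375 mm.


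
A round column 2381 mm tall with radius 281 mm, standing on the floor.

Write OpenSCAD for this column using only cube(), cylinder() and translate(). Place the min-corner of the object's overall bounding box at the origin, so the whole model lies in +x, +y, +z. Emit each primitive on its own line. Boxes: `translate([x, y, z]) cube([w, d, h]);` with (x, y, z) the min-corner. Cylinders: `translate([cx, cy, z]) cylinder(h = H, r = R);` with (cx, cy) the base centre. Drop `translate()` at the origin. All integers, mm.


translate([281, 281, 0]) cylinder(h = 2381, r = 281);


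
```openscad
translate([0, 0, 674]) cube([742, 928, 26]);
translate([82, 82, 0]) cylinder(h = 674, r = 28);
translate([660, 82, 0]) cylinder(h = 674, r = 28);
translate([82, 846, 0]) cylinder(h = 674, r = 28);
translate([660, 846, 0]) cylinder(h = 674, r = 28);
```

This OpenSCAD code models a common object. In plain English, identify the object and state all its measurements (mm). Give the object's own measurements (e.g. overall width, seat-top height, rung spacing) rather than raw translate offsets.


A table: top 742 mm (x) × 928 mm (y), 26 mm thick, upper face at z = 700 mm, on four round legs of 56 mm diameter, each leg's bounding box inset 54 mm from the nearest pair of top edges from z = 0 to the bottom of the top.


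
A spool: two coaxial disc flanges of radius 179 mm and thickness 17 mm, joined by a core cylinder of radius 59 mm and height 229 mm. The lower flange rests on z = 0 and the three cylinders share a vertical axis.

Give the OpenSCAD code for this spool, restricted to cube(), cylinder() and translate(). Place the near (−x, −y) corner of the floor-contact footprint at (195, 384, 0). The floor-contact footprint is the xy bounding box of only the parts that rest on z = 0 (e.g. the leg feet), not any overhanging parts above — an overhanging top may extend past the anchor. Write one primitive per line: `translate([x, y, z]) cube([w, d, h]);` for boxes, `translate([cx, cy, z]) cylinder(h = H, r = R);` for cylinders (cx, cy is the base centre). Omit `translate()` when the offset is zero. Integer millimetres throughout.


translate([374, 563, 0]) cylinder(h = 17, r = 179);
translate([374, 563, 17]) cylinder(h = 229, r = 59);
translate([374, 563, 246]) cylinder(h = 17, r = 179);


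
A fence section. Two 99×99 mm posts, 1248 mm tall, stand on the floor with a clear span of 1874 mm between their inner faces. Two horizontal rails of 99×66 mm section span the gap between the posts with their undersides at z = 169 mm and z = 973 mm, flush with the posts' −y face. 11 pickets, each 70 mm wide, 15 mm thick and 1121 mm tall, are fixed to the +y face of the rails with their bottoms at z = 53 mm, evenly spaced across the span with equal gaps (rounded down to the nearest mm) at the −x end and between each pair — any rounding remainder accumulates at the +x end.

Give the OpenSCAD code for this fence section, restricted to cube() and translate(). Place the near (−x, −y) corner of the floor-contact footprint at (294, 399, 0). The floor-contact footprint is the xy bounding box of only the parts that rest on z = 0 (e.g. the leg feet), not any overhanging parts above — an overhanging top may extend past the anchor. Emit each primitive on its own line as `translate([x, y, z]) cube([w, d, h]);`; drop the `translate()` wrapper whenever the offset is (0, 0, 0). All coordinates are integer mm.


translate([294, 399, 0]) cube([99, 99, 1248]);
translate([2267, 399, 0]) cube([99, 99, 1248]);
translate([393, 399, 169]) cube([1874, 99, 66]);
translate([393, 399, 973]) cube([1874, 99, 66]);
translate([485, 498, 53]) cube([70, 15, 1121]);
translate([647, 498, 53]) cube([70, 15, 1121]);
translate([809, 498, 53]) cube([70, 15, 1121]);
translate([971, 498, 53]) cube([70, 15, 1121]);
translate([1133, 498, 53]) cube([70, 15, 1121]);
translate([1295, 498, 53]) cube([70, 15, 1121]);
translate([1457, 498, 53]) cube([70, 15, 1121]);
translate([1619, 498, 53]) cube([70, 15, 1121]);
translate([1781, 498, 53]) cube([70, 15, 1121]);
translate([1943, 498, 53]) cube([70, 15, 1121]);
translate([2105, 498, 53]) cube([70, 15, 1121]);


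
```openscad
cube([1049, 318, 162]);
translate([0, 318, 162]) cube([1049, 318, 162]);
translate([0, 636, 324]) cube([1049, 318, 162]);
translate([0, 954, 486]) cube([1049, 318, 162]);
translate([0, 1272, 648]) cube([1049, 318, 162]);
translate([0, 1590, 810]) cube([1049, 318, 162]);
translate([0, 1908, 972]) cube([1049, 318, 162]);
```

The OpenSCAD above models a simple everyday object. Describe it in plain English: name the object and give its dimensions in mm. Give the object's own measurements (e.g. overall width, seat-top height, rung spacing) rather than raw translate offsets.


A straight staircase of 7 solid steps. Each step is 1049 mm wide (x), 318 mm deep (y, the going) and 162 mm tall (the rise). The first step rests on the floor; each subsequent step sits one going further in +y and one rise higher in +z, directly behind and above the previous step with no overlap.


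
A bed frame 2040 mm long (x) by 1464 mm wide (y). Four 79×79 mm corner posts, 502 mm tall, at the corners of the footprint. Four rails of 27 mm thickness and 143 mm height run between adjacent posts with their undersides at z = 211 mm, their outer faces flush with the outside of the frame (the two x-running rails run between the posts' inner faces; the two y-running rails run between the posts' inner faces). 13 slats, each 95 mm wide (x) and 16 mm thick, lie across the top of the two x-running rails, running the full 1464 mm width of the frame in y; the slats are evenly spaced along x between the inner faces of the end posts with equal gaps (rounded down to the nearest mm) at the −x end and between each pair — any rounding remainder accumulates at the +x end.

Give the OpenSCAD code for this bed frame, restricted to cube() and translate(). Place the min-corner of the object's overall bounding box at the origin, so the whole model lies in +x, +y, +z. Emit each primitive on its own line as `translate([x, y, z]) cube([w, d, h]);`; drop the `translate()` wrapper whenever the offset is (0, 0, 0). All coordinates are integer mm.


cube([79, 79, 502]);
translate([0, 1385, 0]) cube([79, 79, 502]);
translate([1961, 0, 0]) cube([79, 79, 502]);
translate([1961, 1385, 0]) cube([79, 79, 502]);
translate([79, 0, 211]) cube([1882, 27, 143]);
translate([79, 1437, 211]) cube([1882, 27, 143]);
translate([0, 79, 211]) cube([27, 1306, 143]);
translate([2013, 79, 211]) cube([27, 1306, 143]);
translate([125, 0, 354]) cube([95, 1464, 16]);
translate([266, 0, 354]) cube([95, 1464, 16]);
translate([407, 0, 354]) cube([95, 1464, 16]);
translate([548, 0, 354]) cube([95, 1464, 16]);
translate([689, 0, 354]) cube([95, 1464, 16]);
translate([830, 0, 354]) cube([95, 1464, 16]);
translate([971, 0, 354]) cube([95, 1464, 16]);
translate([1112, 0, 354]) cube([95, 1464, 16]);
translate([1253, 0, 354]) cube([95, 1464, 16]);
translate([1394, 0, 354]) cube([95, 1464, 16]);
translate([1535, 0, 354]) cube([95, 1464, 16]);
translate([1676, 0, 354]) cube([95, 1464, 16]);
translate([1817, 0, 354]) cube([95, 1464, 16]);


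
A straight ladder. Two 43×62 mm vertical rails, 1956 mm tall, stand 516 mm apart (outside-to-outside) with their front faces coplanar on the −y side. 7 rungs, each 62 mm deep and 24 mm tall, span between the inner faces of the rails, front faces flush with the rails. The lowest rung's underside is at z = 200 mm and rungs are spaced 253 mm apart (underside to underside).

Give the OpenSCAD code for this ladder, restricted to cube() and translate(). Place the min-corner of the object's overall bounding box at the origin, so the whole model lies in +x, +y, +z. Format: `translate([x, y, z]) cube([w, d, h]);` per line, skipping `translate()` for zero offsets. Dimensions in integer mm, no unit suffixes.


cube([43, 62, 1956]);
translate([473, 0, 0]) cube([43, 62, 1956]);
translate([43, 0, 200]) cube([430, 62, 24]);
translate([43, 0, 453]) cube([430, 62, 24]);
translate([43, 0, 706]) cube([430, 62, 24]);
translate([43, 0, 959]) cube([430, 62, 24]);
translate([43, 0, 1212]) cube([430, 62, 24]);
translate([43, 0, 1465]) cube([430, 62, 24]);
translate([43, 0, 1718]) cube([430, 62, 24]);


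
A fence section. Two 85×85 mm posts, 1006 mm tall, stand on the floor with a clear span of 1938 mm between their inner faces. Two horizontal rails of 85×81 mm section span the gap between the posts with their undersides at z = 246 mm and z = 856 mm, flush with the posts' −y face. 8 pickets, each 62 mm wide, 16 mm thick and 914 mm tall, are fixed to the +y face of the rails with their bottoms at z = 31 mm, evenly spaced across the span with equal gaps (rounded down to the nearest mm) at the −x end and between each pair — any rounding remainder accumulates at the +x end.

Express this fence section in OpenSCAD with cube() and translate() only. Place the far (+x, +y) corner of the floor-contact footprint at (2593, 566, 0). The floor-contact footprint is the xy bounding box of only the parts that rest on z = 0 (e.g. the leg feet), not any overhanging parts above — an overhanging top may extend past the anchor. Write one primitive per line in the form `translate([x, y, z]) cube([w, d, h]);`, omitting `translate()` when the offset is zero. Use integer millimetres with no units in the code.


translate([485, 481, 0]) cube([85, 85, 1006]);
translate([2508, 481, 0]) cube([85, 85, 1006]);
translate([570, 481, 246]) cube([1938, 85, 81]);
translate([570, 481, 856]) cube([1938, 85, 81]);
translate([730, 566, 31]) cube([62, 16, 914]);
translate([952, 566, 31]) cube([62, 16, 914]);
translate([1174, 566, 31]) cube([62, 16, 914]);
translate([1396, 566, 31]) cube([62, 16, 914]);
translate([1618, 566, 31]) cube([62, 16, 914]);
translate([1840, 566, 31]) cube([62, 16, 914]);
translate([2062, 566, 31]) cube([62, 16, 914]);
translate([2284, 566, 31]) cube([62, 16, 914]);


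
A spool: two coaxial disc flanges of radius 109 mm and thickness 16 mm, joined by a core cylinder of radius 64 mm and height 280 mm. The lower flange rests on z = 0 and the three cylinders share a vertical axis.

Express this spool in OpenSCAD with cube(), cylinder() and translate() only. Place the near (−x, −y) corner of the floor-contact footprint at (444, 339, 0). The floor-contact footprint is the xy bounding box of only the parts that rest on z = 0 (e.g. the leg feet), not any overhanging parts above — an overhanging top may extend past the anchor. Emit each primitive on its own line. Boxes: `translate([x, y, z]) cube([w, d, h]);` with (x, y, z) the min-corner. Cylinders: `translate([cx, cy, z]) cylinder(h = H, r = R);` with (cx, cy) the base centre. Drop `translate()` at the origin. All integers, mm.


translate([553, 448, 0]) cylinder(h = 16, r = 109);
translate([553, 448, 16]) cylinder(h = 280, r = 64);
translate([553, 448, 296]) cylinder(h = 16, r = 109);


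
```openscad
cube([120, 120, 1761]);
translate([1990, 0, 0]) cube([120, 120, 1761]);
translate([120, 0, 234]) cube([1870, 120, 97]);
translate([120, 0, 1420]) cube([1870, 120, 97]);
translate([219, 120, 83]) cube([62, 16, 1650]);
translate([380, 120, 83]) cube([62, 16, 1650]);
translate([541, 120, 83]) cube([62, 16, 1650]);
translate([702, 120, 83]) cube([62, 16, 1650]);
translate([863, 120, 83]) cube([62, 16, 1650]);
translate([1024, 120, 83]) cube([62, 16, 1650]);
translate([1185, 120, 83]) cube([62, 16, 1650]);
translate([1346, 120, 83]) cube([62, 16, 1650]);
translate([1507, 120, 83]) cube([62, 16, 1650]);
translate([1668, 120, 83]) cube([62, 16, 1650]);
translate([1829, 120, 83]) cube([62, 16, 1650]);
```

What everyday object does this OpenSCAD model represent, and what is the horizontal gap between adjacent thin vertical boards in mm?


A fence section. The picket gap is 99 mm.

Two posts, two rails, 11 pickets — a fence section. Span 1870 mm holds 11 pickets of 62 mm with 12 equal gaps: ⌊(1870 − 11·62) / 12⌋ = 99 mm.
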